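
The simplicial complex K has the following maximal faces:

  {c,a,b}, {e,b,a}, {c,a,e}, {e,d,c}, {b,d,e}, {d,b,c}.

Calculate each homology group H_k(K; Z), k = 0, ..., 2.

H_0 = Z,  H_1 = 0,  H_2 = Z.

Order the vertices as a < b < c < d < e. Listing each simplex with vertices in this order, K has dimension 2 with simplices:

  0-simplices (5): a, b, c, d, e
  1-simplices (9): ab, ac, ae, bc, bd, be, cd, ce, de
  2-simplices (6): abc, abe, ace, bcd, bde, cde

giving chain groups C_0 ≅ Z^5, C_1 ≅ Z^9, C_2 ≅ Z^6.

Boundary ∂_1: C_1 → C_0 is given by ∂[p,q] = [q] − [p]. For instance
  ∂bd = d − b.
As a 5×9 matrix over Z this has rank 4, with invariant factors (1,1,1,1).

The boundary map ∂_2: C_2 → C_1 sends each 2-simplex [p,q,r] to [q,r] − [p,r] + [p,q]. For instance
  ∂bde = de − be + bd,
  ∂cde = de − ce + cd.
The 9×6 boundary matrix has rank 5 and Smith normal form diag(1,1,1,1,1).

Computing H_k = (kernel of ∂_k) / (image of ∂_{k+1}):

  H_0: rank C_0 − rank ∂_1 = 5 − 4 = 1, and the invariant factors of ∂_1 are all 1, so H_0 ≅ Z.
  H_1: rank ker ∂_1 − rank ∂_2 = (9 − 4) − 5 = 0, and the invariant factors of ∂_2 are all 1, so H_1 ≅ 0.
  H_2: rank ker ∂_2 − rank ∂_3 = (6 − 5) − 0 = 1, and there is no ∂_3, so H_2 ≅ Z.

(K is a triangulation of the 2-sphere S^2.)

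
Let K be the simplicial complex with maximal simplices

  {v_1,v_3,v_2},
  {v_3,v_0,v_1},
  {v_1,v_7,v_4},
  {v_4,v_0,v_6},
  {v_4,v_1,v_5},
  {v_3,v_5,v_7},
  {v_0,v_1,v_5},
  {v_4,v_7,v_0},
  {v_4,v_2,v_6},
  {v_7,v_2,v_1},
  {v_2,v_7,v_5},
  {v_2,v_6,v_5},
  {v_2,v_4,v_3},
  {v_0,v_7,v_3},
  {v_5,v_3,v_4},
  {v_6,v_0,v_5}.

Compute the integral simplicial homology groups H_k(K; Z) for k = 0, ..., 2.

H_0 ≅ Z,  H_1 ≅ Z^2,  H_2 ≅ Z.

K has 8 vertices, 24 edges, 16 triangles.
rank ∂_0 = 0, rank ∂_1 = 7 ⇒ b_0 = 8 − 0 − 7 = 1; all invariant factors of ∂_1 are 1 so no torsion. So H_0 = Z.
rank ∂_1 = 7, rank ∂_2 = 15 ⇒ b_1 = 24 − 7 − 15 = 2; all invariant factors of ∂_2 are 1 so no torsion. So H_1 = Z^2.
rank ∂_2 = 15, rank ∂_3 = 0 ⇒ b_2 = 16 − 15 − 0 = 1. So H_2 = Z.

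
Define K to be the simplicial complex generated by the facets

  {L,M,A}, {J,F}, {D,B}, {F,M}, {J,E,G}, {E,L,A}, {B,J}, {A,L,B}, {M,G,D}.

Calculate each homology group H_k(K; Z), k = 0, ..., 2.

H_0 ≅ Z,  H_1 ≅ Z^4,  H_2 = 0.

Order the vertices as A < B < D < E < F < G < J < L < M. Listing each simplex with vertices in this order, K has dimension 2 with simplices:

  0-simplices (9): A, B, D, E, F, G, J, L, M
  1-simplices (17): AB, AE, AL, AM, BD, BJ, BL, DG, DM, EG, EJ, EL, FJ, FM, GJ, GM, LM
  2-simplices (5): ABL, AEL, ALM, DGM, EGJ

giving chain groups C_0 ≅ Z^9, C_1 ≅ Z^17, C_2 ≅ Z^5.

Boundary ∂_1: C_1 → C_0 sends each edge [p,q] (with p < q) to q − p.
The resulting 9×17 matrix has rank 8, and its Smith normal form has invariant factors (1,1,1,1,1,1,1,1).

The boundary map ∂_2: C_2 → C_1 sends each 2-simplex [p,q,r] to [q,r] − [p,r] + [p,q]. For instance
  ∂DGM = GM − DM + DG,
  ∂EGJ = GJ − EJ + EG.
As a 17×5 matrix over Z this has rank 5, with invariant factors (1,1,1,1,1).

Reading off H_k = ker ∂_k / im ∂_{k+1}:

  H_0: rank C_0 − rank ∂_1 = 9 − 8 = 1, and the invariant factors of ∂_1 are all 1, so H_0 ≅ Z.
  H_1: rank ker ∂_1 − rank ∂_2 = (17 − 8) − 5 = 4, and the invariant factors of ∂_2 are all 1, so H_1 ≅ Z^4.
  H_2: rank ker ∂_2 − rank ∂_3 = (5 − 5) − 0 = 0, and there is no ∂_3, so H_2 ≅ 0.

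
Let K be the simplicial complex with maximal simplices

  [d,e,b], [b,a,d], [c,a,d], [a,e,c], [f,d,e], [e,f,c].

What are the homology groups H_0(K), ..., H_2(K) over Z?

H_0 ≅ Z,  H_1 ≅ Z,  H_2 = 0.

Order the vertices as a < b < c < d < e < f. Listing each simplex with vertices in this order, K has dimension 2 with simplices:

  0-simplices (6): a, b, c, d, e, f
  1-simplices (12): ab, ac, ad, ae, bd, be, cd, ce, cf, de, df, ef
  2-simplices (6): abd, acd, ace, bde, cef, def

giving chain groups C_0 ≅ Z^6, C_1 ≅ Z^12, C_2 ≅ Z^6.

The boundary map ∂_1: C_1 → C_0 maps an edge to its endpoints' difference, ∂[p,q] = q − p.
This gives a 6×12 integer matrix of rank 5; reducing to Smith normal form yields diagonal entries (1,1,1,1,1).

∂_2: C_2 → C_1 sends each 2-simplex [p,q,r] to [q,r] − [p,r] + [p,q]. For instance
  ∂cef = ef − cf + ce,
  ∂acd = cd − ad + ac.
This gives a 12×6 integer matrix of rank 6; reducing to Smith normal form yields diagonal entries (1,1,1,1,1,1).

Now H_k = ker ∂_k / im ∂_{k+1}, so:

  H_0: rank C_0 − rank ∂_1 = 6 − 5 = 1, and the invariant factors of ∂_1 are all 1, so H_0 ≅ Z.
  H_1: rank ker ∂_1 − rank ∂_2 = (12 − 5) − 6 = 1, and the invariant factors of ∂_2 are all 1, so H_1 ≅ Z.
  H_2: rank ker ∂_2 − rank ∂_3 = (6 − 6) − 0 = 0, and there is no ∂_3, so H_2 ≅ 0.

As a check, the Euler characteristic is 6 − 12 + 6 = 0, which agrees with 1 − 1 + 0 = 0.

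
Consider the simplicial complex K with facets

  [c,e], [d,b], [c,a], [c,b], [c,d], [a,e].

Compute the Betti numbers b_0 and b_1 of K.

We work with the vertex ordering a < b < c < d < e. The simplices of K, each written with vertices in increasing order, are:

  0-simplices (5): a, b, c, d, e
  1-simplices (6): ac, ae, bc, bd, cd, ce

Hence C_0 ≅ Z^5, C_1 ≅ Z^6.

∂_1: C_1 → C_0 maps an edge to its endpoints' difference, ∂[p,q] = q − p. For instance
  ∂bc = c − b.
The resulting 5×6 matrix has rank 4, and its Smith normal form has invariant factors (1,1,1,1).

From H_k ≅ ker(∂_k) / im(∂_{k+1}) we obtain:

  H_0: rank C_0 − rank ∂_1 = 5 − 4 = 1, and the invariant factors of ∂_1 are all 1, so H_0 = Z.
  H_1: rank ker ∂_1 − rank ∂_2 = (6 − 4) − 0 = 2, and there is no ∂_2, so H_1 = Z^2.

Hence the Betti numbers are b_0 = 1, b_1 = 2.

b_0 = 1, b_1 = 2.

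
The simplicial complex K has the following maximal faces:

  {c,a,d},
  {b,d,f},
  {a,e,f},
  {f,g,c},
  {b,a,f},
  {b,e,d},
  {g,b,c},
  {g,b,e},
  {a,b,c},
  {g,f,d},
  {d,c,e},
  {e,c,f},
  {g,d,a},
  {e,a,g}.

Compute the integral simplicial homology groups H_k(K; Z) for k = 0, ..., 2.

Take the total order a < b < c < d < e < f < g on the vertex set. Then K (dimension 2) consists of the simplices:

  0-simplices (7): a, b, c, d, e, f, g
  1-simplices (21): ab, ac, ad, ae, af, ag, bc, bd, be, bf, bg, cd, ce, cf, cg, de, df, dg, ef, eg, fg
  2-simplices (14): abc, abf, acd, adg, aef, aeg, bcg, bde, bdf, beg, cde, cef, cfg, dfg

Hence C_0 ≅ Z^7, C_1 ≅ Z^21, C_2 ≅ Z^14.

Boundary ∂_1: C_1 → C_0 maps an edge to its endpoints' difference, ∂[p,q] = q − p. For instance
  ∂ag = g − a.
The resulting 7×21 matrix has rank 6, and its Smith normal form has invariant factors (1,1,1,1,1,1).

∂_2: C_2 → C_1 sends each 2-simplex [p,q,r] to [q,r] − [p,r] + [p,q]. For instance
  ∂acd = cd − ad + ac,
  ∂dfg = fg − dg + df.
The resulting 21×14 matrix has rank 13, and its Smith normal form has invariant factors (1,1,1,1,1,1,1,1,1,1,1,1,1).

Reading off H_k = ker ∂_k / im ∂_{k+1}:

  H_0: rank C_0 − rank ∂_1 = 7 − 6 = 1, and the invariant factors of ∂_1 are all 1, so H_0 = Z.
  H_1: rank ker ∂_1 − rank ∂_2 = (21 − 6) − 13 = 2, and the invariant factors of ∂_2 are all 1, so H_1 = Z^2.
  H_2: rank ker ∂_2 − rank ∂_3 = (14 − 13) − 0 = 1, and there is no ∂_3, so H_2 = Z.

H_0 = Z,  H_1 = Z^2,  H_2 = Z.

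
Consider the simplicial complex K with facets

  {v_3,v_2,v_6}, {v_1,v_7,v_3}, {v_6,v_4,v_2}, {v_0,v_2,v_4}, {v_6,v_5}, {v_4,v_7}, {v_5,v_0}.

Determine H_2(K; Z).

H_2 = 0.

Take the total order v_0 < v_1 < v_2 < v_3 < v_4 < v_5 < v_6 < v_7 on the vertex set. Then K (dimension 2) consists of the simplices:

  0-simplices (8): [v_0], [v_1], [v_2], [v_3], [v_4], [v_5], [v_6], [v_7]
  1-simplices (13): [v_0,v_2], [v_0,v_4], [v_0,v_5], [v_1,v_3], [v_1,v_7], [v_2,v_3], [v_2,v_4], [v_2,v_6], [v_3,v_6], [v_3,v_7], [v_4,v_6], [v_4,v_7], [v_5,v_6]
  2-simplices (4): [v_0,v_2,v_4], [v_1,v_3,v_7], [v_2,v_3,v_6], [v_2,v_4,v_6]

so the chain groups are C_0 ≅ Z^8, C_1 ≅ Z^13, C_2 ≅ Z^4.

Boundary ∂_1: C_1 → C_0 is given by ∂[p,q] = [q] − [p]. For instance
  ∂[v_2,v_4] = [v_4] − [v_2].
This gives a 8×13 integer matrix of rank 7; reducing to Smith normal form yields diagonal entries (1,1,1,1,1,1,1).

∂_2: C_2 → C_1 maps a triangle to the signed sum of its edges. For instance
  ∂[v_2,v_3,v_6] = [v_3,v_6] − [v_2,v_6] + [v_2,v_3],
  ∂[v_1,v_3,v_7] = [v_3,v_7] − [v_1,v_7] + [v_1,v_3].
This gives a 13×4 integer matrix of rank 4; reducing to Smith normal form yields diagonal entries (1,1,1,1).

From H_k ≅ ker(∂_k) / im(∂_{k+1}) we obtain:

  H_2: rank ker ∂_2 − rank ∂_3 = (4 − 4) − 0 = 0, and there is no ∂_3, so H_2 ≅ 0.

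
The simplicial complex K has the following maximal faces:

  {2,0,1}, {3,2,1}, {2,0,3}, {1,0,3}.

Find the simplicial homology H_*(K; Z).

We work with the vertex ordering 0 < 1 < 2 < 3. The simplices of K, each written with vertices in increasing order, are:

  0-simplices (4): [0], [1], [2], [3]
  1-simplices (6): [0,1], [0,2], [0,3], [1,2], [1,3], [2,3]
  2-simplices (4): [0,1,2], [0,1,3], [0,2,3], [1,2,3]

giving chain groups C_0 ≅ Z^4, C_1 ≅ Z^6, C_2 ≅ Z^4.

Boundary ∂_1: C_1 → C_0 maps an edge to its endpoints' difference, ∂[p,q] = q − p.
The resulting 4×6 matrix has rank 3, and its Smith normal form has invariant factors (1,1,1).

Boundary ∂_2: C_2 → C_1 acts by ∂[p,q,r] = [q,r] − [p,r] + [p,q]. For instance
  ∂[0,2,3] = [2,3] − [0,3] + [0,2],
  ∂[0,1,2] = [1,2] − [0,2] + [0,1].
This gives a 6×4 integer matrix of rank 3; reducing to Smith normal form yields diagonal entries (1,1,1).

From H_k ≅ ker(∂_k) / im(∂_{k+1}) we obtain:

  H_0: rank C_0 − rank ∂_1 = 4 − 3 = 1, and the invariant factors of ∂_1 are all 1, so H_0 ≅ Z.
  H_1: rank ker ∂_1 − rank ∂_2 = (6 − 3) − 3 = 0, and the invariant factors of ∂_2 are all 1, so H_1 ≅ 0.
  H_2: rank ker ∂_2 − rank ∂_3 = (4 − 3) − 0 = 1, and there is no ∂_3, so H_2 ≅ Z.

H_0 = Z,  H_1 = 0,  H_2 = Z.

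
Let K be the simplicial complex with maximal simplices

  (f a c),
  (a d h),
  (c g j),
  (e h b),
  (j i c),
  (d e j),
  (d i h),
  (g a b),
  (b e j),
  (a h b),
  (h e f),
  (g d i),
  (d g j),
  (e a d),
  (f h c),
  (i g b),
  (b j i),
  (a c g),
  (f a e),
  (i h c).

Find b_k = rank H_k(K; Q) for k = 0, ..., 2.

Fix the vertex order a < b < c < d < e < f < g < h < i < j and write every simplex with vertices in increasing order. Then dim K = 2 and the simplices of K are:

  0-simplices (10): a, b, c, d, e, f, g, h, i, j
  1-simplices (30): ab, ac, ad, ae, af, ag, ah, be, bg, bh, bi, bj, cf, cg, ch, ci, cj, de, dg, dh, di, dj, ef, eh, ej, fh, gi, gj, hi, ij
  2-simplices (20): abg, abh, acf, acg, ade, adh, aef, beh, bej, bgi, bij, cfh, cgj, chi, cij, dej, dgi, dgj, dhi, efh

giving chain groups C_0 ≅ Z^10, C_1 ≅ Z^30, C_2 ≅ Z^20.

Boundary ∂_1: C_1 → C_0 sends each edge [p,q] (with p < q) to q − p. For instance
  ∂ab = b − a.
The resulting 10×30 matrix has rank 9, and its Smith normal form has invariant factors (1,1,1,1,1,1,1,1,1).

Boundary ∂_2: C_2 → C_1 sends each 2-simplex [p,q,r] to [q,r] − [p,r] + [p,q]. For instance
  ∂beh = eh − bh + be,
  ∂bij = ij − bj + bi.
This gives a 30×20 integer matrix of rank 20; reducing to Smith normal form yields diagonal entries (1,1,1,1,1,1,1,1,1,1,1,1,1,1,1,1,1,1,1,2).

From H_k ≅ ker(∂_k) / im(∂_{k+1}) we obtain:

  H_0: rank C_0 − rank ∂_1 = 10 − 9 = 1, and the invariant factors of ∂_1 are all 1, so H_0 ≅ Z.
  H_1: rank ker ∂_1 − rank ∂_2 = (30 − 9) − 20 = 1, and ∂_2 has invariant factor 2 > 1, so H_1 ≅ Z ⊕ Z/2Z.
  H_2: rank ker ∂_2 − rank ∂_3 = (20 − 20) − 0 = 0, and there is no ∂_3, so H_2 ≅ 0.

Hence the Betti numbers are b_0 = 1, b_1 = 1, b_2 = 0.

b_0 = 1, b_1 = 1, b_2 = 0.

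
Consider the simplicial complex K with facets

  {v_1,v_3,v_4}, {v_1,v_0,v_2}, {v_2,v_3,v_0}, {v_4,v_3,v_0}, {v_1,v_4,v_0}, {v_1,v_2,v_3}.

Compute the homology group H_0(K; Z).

Take the total order v_0 < v_1 < v_2 < v_3 < v_4 on the vertex set. Then K (dimension 2) consists of the simplices:

  0-simplices (5): [v_0], [v_1], [v_2], [v_3], [v_4]
  1-simplices (9): [v_0,v_1], [v_0,v_2], [v_0,v_3], [v_0,v_4], [v_1,v_2], [v_1,v_3], [v_1,v_4], [v_2,v_3], [v_3,v_4]
  2-simplices (6): [v_0,v_1,v_2], [v_0,v_1,v_4], [v_0,v_2,v_3], [v_0,v_3,v_4], [v_1,v_2,v_3], [v_1,v_3,v_4]

giving chain groups C_0 ≅ Z^5, C_1 ≅ Z^9, C_2 ≅ Z^6.

Boundary ∂_1: C_1 → C_0 maps an edge to its endpoints' difference, ∂[p,q] = q − p. For instance
  ∂[v_0,v_1] = [v_1] − [v_0].
The resulting 5×9 matrix has rank 4, and its Smith normal form has invariant factors (1,1,1,1).

Boundary ∂_2: C_2 → C_1 acts by ∂[p,q,r] = [q,r] − [p,r] + [p,q]. For instance
  ∂[v_0,v_3,v_4] = [v_3,v_4] − [v_0,v_4] + [v_0,v_3],
  ∂[v_0,v_1,v_4] = [v_1,v_4] − [v_0,v_4] + [v_0,v_1].
The 9×6 boundary matrix has rank 5 and Smith normal form diag(1,1,1,1,1).

Reading off H_k = ker ∂_k / im ∂_{k+1}:

  H_0: rank C_0 − rank ∂_1 = 5 − 4 = 1, and the invariant factors of ∂_1 are all 1, so H_0 ≅ Z.

H_0 = Z.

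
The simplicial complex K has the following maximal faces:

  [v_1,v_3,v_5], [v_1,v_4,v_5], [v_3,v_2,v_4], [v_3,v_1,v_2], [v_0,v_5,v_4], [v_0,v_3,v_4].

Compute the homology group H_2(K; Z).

H_2 = 0.

Take the total order v_0 < v_1 < v_2 < v_3 < v_4 < v_5 on the vertex set. Then K (dimension 2) consists of the simplices:

  0-simplices (6): [v_0], [v_1], [v_2], [v_3], [v_4], [v_5]
  1-simplices (12): [v_0,v_3], [v_0,v_4], [v_0,v_5], [v_1,v_2], [v_1,v_3], [v_1,v_4], [v_1,v_5], [v_2,v_3], [v_2,v_4], [v_3,v_4], [v_3,v_5], [v_4,v_5]
  2-simplices (6): [v_0,v_3,v_4], [v_0,v_4,v_5], [v_1,v_2,v_3], [v_1,v_3,v_5], [v_1,v_4,v_5], [v_2,v_3,v_4]

Hence C_0 ≅ Z^6, C_1 ≅ Z^12, C_2 ≅ Z^6.

∂_1: C_1 → C_0 maps an edge to its endpoints' difference, ∂[p,q] = q − p.
The 6×12 boundary matrix has rank 5 and Smith normal form diag(1,1,1,1,1).

∂_2: C_2 → C_1 sends each 2-simplex [p,q,r] to [q,r] − [p,r] + [p,q]. For instance
  ∂[v_1,v_3,v_5] = [v_3,v_5] − [v_1,v_5] + [v_1,v_3],
  ∂[v_1,v_4,v_5] = [v_4,v_5] − [v_1,v_5] + [v_1,v_4].
The resulting 12×6 matrix has rank 6, and its Smith normal form has invariant factors (1,1,1,1,1,1).

Now H_k = ker ∂_k / im ∂_{k+1}, so:

  H_2: rank ker ∂_2 − rank ∂_3 = (6 − 6) − 0 = 0, and there is no ∂_3, so H_2 = 0.

(K is a triangulation of the cylinder S^1 x I.)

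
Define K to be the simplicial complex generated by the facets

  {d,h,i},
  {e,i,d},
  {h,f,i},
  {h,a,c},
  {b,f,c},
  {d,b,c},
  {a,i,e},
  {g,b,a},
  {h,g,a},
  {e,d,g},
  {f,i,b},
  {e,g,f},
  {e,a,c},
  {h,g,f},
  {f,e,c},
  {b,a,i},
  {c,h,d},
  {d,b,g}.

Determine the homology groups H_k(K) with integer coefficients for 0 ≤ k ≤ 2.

H_0 = Z,  H_1 = Z^2,  H_2 = Z.

Order the vertices as a < b < c < d < e < f < g < h < i. Listing each simplex with vertices in this order, K has dimension 2 with simplices:

  0-simplices (9): a, b, c, d, e, f, g, h, i
  1-simplices (27): ab, ac, ae, ag, ah, ai, bc, bd, bf, bg, bi, cd, ce, cf, ch, de, dg, dh, di, ef, eg, ei, fg, fh, fi, gh, hi
  2-simplices (18): abg, abi, ace, ach, aei, agh, bcd, bcf, bdg, bfi, cdh, cef, deg, dei, dhi, efg, fgh, fhi

Hence C_0 ≅ Z^9, C_1 ≅ Z^27, C_2 ≅ Z^18.

Boundary ∂_1: C_1 → C_0 maps an edge to its endpoints' difference, ∂[p,q] = q − p. For instance
  ∂di = i − d.
The resulting 9×27 matrix has rank 8, and its Smith normal form has invariant factors (1,1,1,1,1,1,1,1).

∂_2: C_2 → C_1 sends each 2-simplex [p,q,r] to [q,r] − [p,r] + [p,q]. For instance
  ∂aei = ei − ai + ae,
  ∂ach = ch − ah + ac.
This gives a 27×18 integer matrix of rank 17; reducing to Smith normal form yields diagonal entries (1,1,1,1,1,1,1,1,1,1,1,1,1,1,1,1,1).

Computing H_k = (kernel of ∂_k) / (image of ∂_{k+1}):

  H_0: rank C_0 − rank ∂_1 = 9 − 8 = 1, and the invariant factors of ∂_1 are all 1, so H_0 = Z.
  H_1: rank ker ∂_1 − rank ∂_2 = (27 − 8) − 17 = 2, and the invariant factors of ∂_2 are all 1, so H_1 = Z^2.
  H_2: rank ker ∂_2 − rank ∂_3 = (18 − 17) − 0 = 1, and there is no ∂_3, so H_2 = Z.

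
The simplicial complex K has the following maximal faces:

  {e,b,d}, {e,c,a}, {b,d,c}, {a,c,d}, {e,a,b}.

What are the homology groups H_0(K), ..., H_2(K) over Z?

Fix the vertex order a < b < c < d < e and write every simplex with vertices in increasing order. Then dim K = 2 and the simplices of K are:

  0-simplices (5): a, b, c, d, e
  1-simplices (10): ab, ac, ad, ae, bc, bd, be, cd, ce, de
  2-simplices (5): abe, acd, ace, bcd, bde

so the chain groups are C_0 ≅ Z^5, C_1 ≅ Z^10, C_2 ≅ Z^5.

∂_1: C_1 → C_0 maps an edge to its endpoints' difference, ∂[p,q] = q − p.
As a 5×10 matrix over Z this has rank 4, with invariant factors (1,1,1,1).

∂_2: C_2 → C_1 acts by ∂[p,q,r] = [q,r] − [p,r] + [p,q]. For instance
  ∂bcd = cd − bd + bc,
  ∂abe = be − ae + ab.
The 10×5 boundary matrix has rank 5 and Smith normal form diag(1,1,1,1,1).

Now H_k = ker ∂_k / im ∂_{k+1}, so:

  H_0: rank C_0 − rank ∂_1 = 5 − 4 = 1, and the invariant factors of ∂_1 are all 1, so H_0 = Z.
  H_1: rank ker ∂_1 − rank ∂_2 = (10 − 4) − 5 = 1, and the invariant factors of ∂_2 are all 1, so H_1 = Z.
  H_2: rank ker ∂_2 − rank ∂_3 = (5 − 5) − 0 = 0, and there is no ∂_3, so H_2 = 0.

As a check, the Euler characteristic is 5 − 10 + 5 = 0, which agrees with 1 − 1 + 0 = 0.

H_0 ≅ Z,  H_1 ≅ Z,  H_2 = 0.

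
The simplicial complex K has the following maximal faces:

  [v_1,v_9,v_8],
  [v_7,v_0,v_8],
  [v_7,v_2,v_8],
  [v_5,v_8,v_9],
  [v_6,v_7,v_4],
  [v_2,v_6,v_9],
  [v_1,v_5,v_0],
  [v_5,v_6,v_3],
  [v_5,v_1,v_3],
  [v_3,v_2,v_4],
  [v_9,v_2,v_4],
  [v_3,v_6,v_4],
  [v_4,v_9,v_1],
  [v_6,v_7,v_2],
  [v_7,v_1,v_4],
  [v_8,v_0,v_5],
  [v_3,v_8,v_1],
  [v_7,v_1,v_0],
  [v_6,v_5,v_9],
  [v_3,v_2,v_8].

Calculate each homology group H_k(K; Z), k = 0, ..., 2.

K has 10 vertices, 30 edges, 20 triangles.
rank ∂_0 = 0, rank ∂_1 = 9 ⇒ b_0 = 10 − 0 − 9 = 1; all invariant factors of ∂_1 are 1 so no torsion. So H_0 ≅ Z.
rank ∂_1 = 9, rank ∂_2 = 20 ⇒ b_1 = 30 − 9 − 20 = 1; ∂_2 has invariant factor(s) [2] giving torsion. So H_1 ≅ Z ⊕ Z_2.
rank ∂_2 = 20, rank ∂_3 = 0 ⇒ b_2 = 20 − 20 − 0 = 0. So H_2 ≅ 0.

H_0 ≅ Z,  H_1 ≅ Z ⊕ Z_2,  H_2 = 0.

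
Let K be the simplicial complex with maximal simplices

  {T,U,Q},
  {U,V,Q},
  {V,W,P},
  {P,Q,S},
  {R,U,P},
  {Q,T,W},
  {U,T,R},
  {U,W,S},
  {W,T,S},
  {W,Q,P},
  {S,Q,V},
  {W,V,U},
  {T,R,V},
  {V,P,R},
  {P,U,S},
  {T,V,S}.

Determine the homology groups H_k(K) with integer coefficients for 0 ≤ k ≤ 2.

H_0 ≅ Z,  H_1 ≅ Z^2,  H_2 ≅ Z.

Fix the vertex order P < Q < R < S < T < U < V < W and write every simplex with vertices in increasing order. Then dim K = 2 and the simplices of K are:

  0-simplices (8): P, Q, R, S, T, U, V, W
  1-simplices (24): PQ, PR, PS, PU, PV, PW, QS, QT, QU, QV, QW, RT, RU, RV, ST, SU, SV, SW, TU, TV, TW, UV, UW, VW
  2-simplices (16): PQS, PQW, PRU, PRV, PSU, PVW, QSV, QTU, QTW, QUV, RTU, RTV, STV, STW, SUW, UVW

so the chain groups are C_0 ≅ Z^8, C_1 ≅ Z^24, C_2 ≅ Z^16.

Boundary ∂_1: C_1 → C_0 maps an edge to its endpoints' difference, ∂[p,q] = q − p. For instance
  ∂QS = S − Q.
As a 8×24 matrix over Z this has rank 7, with invariant factors (1,1,1,1,1,1,1).

Boundary ∂_2: C_2 → C_1 acts by ∂[p,q,r] = [q,r] − [p,r] + [p,q]. For instance
  ∂PRU = RU − PU + PR,
  ∂STV = TV − SV + ST.
As a 24×16 matrix over Z this has rank 15, with invariant factors (1,1,1,1,1,1,1,1,1,1,1,1,1,1,1).

Computing H_k = (kernel of ∂_k) / (image of ∂_{k+1}):

  H_0: rank C_0 − rank ∂_1 = 8 − 7 = 1, and the invariant factors of ∂_1 are all 1, so H_0 ≅ Z.
  H_1: rank ker ∂_1 − rank ∂_2 = (24 − 7) − 15 = 2, and the invariant factors of ∂_2 are all 1, so H_1 ≅ Z^2.
  H_2: rank ker ∂_2 − rank ∂_3 = (16 − 15) − 0 = 1, and there is no ∂_3, so H_2 ≅ Z.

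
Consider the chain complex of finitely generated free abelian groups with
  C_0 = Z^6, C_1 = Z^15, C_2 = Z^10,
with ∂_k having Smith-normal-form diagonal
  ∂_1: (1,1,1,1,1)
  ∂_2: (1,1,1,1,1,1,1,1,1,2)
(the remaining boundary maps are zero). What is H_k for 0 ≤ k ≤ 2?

H_0 ≅ Z,  H_1 ≅ Z/2,  H_2 = 0.

H_0: b_0 = 6 − 0 − 5 = 1; torsion from ∂_1 factors > 1: none. So H_0 ≅ Z.
H_1: b_1 = 15 − 5 − 10 = 0; torsion from ∂_2 factors > 1: [2]. So H_1 ≅ Z/2.
H_2: b_2 = 10 − 10 − 0 = 0; torsion from ∂_3 factors > 1: none. So H_2 ≅ 0.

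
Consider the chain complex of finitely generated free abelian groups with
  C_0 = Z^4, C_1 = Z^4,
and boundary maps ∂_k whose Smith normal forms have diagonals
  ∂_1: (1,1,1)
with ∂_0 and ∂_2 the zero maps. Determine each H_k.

H_0: b_0 = 4 − 0 − 3 = 1; torsion from ∂_1 factors > 1: none. So H_0 = Z.
H_1: b_1 = 4 − 3 − 0 = 1; torsion from ∂_2 factors > 1: none. So H_1 = Z.

H_0 = Z,  H_1 = Z.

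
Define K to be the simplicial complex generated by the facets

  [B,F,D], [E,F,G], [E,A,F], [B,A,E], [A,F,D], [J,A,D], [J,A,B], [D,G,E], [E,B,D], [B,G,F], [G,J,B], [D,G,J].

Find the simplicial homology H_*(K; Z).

Fix the vertex order A < B < D < E < F < G < J and write every simplex with vertices in increasing order. Then dim K = 2 and the simplices of K are:

  0-simplices (7): A, B, D, E, F, G, J
  1-simplices (18): AB, AD, AE, AF, AJ, BD, BE, BF, BG, BJ, DE, DF, DG, DJ, EF, EG, FG, GJ
  2-simplices (12): ABE, ABJ, ADF, ADJ, AEF, BDE, BDF, BFG, BGJ, DEG, DGJ, EFG

so the chain groups are C_0 ≅ Z^7, C_1 ≅ Z^18, C_2 ≅ Z^12.

∂_1: C_1 → C_0 is given by ∂[p,q] = [q] − [p]. For instance
  ∂DG = G − D.
This gives a 7×18 integer matrix of rank 6; reducing to Smith normal form yields diagonal entries (1,1,1,1,1,1).

Boundary ∂_2: C_2 → C_1 maps a triangle to the signed sum of its edges. For instance
  ∂AEF = EF − AF + AE,
  ∂ABE = BE − AE + AB.
As a 18×12 matrix over Z this has rank 12, with invariant factors (1,1,1,1,1,1,1,1,1,1,1,2).

Now H_k = ker ∂_k / im ∂_{k+1}, so:

  H_0: rank C_0 − rank ∂_1 = 7 − 6 = 1, and the invariant factors of ∂_1 are all 1, so H_0 ≅ Z.
  H_1: rank ker ∂_1 − rank ∂_2 = (18 − 6) − 12 = 0, and ∂_2 has invariant factor 2 > 1, so H_1 ≅ Z/2.
  H_2: rank ker ∂_2 − rank ∂_3 = (12 − 12) − 0 = 0, and there is no ∂_3, so H_2 ≅ 0.

As a check, the Euler characteristic is 7 − 18 + 12 = 1, which agrees with 1 − 0 + 0 = 1.

H_0 ≅ Z,  H_1 ≅ Z/2,  H_2 = 0.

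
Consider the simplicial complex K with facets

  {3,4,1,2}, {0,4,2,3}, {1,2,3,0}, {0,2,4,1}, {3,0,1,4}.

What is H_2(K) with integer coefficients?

Fix the vertex order 0 < 1 < 2 < 3 < 4 and write every simplex with vertices in increasing order. Then dim K = 3 and the simplices of K are:

  0-simplices (5): [0], [1], [2], [3], [4]
  1-simplices (10): [0,1], [0,2], [0,3], [0,4], [1,2], [1,3], [1,4], [2,3], [2,4], [3,4]
  2-simplices (10): [0,1,2], [0,1,3], [0,1,4], [0,2,3], [0,2,4], [0,3,4], [1,2,3], [1,2,4], [1,3,4], [2,3,4]
  3-simplices (5): [0,1,2,3], [0,1,2,4], [0,1,3,4], [0,2,3,4], [1,2,3,4]

giving chain groups C_0 ≅ Z^5, C_1 ≅ Z^10, C_2 ≅ Z^10, C_3 ≅ Z^5.

Boundary ∂_1: C_1 → C_0 maps an edge to its endpoints' difference, ∂[p,q] = q − p. For instance
  ∂[1,2] = [2] − [1].
The resulting 5×10 matrix has rank 4, and its Smith normal form has invariant factors (1,1,1,1).

∂_2: C_2 → C_1 maps a triangle to the signed sum of its edges. For instance
  ∂[0,1,4] = [1,4] − [0,4] + [0,1],
  ∂[1,2,3] = [2,3] − [1,3] + [1,2].
The resulting 10×10 matrix has rank 6, and its Smith normal form has invariant factors (1,1,1,1,1,1).

The boundary map ∂_3: C_3 → C_2 sends each 3-simplex σ to the alternating sum Σ_i (−1)^i (σ with its i-th vertex removed). For instance
  ∂[1,2,3,4] = [2,3,4] − [1,3,4] + [1,2,4] − [1,2,3],
  ∂[0,1,3,4] = [1,3,4] − [0,3,4] + [0,1,4] − [0,1,3].
As a 10×5 matrix over Z this has rank 4, with invariant factors (1,1,1,1).

Reading off H_k = ker ∂_k / im ∂_{k+1}:

  H_2: rank ker ∂_2 − rank ∂_3 = (10 − 6) − 4 = 0, and the invariant factors of ∂_3 are all 1, so H_2 = 0.

H_2 = 0.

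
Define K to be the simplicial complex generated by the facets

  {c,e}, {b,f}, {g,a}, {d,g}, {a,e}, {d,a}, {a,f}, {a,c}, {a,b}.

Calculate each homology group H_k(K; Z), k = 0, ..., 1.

We work with the vertex ordering a < b < c < d < e < f < g. The simplices of K, each written with vertices in increasing order, are:

  0-simplices (7): a, b, c, d, e, f, g
  1-simplices (9): ab, ac, ad, ae, af, ag, bf, ce, dg

giving chain groups C_0 ≅ Z^7, C_1 ≅ Z^9.

∂_1: C_1 → C_0 sends each edge [p,q] (with p < q) to q − p.
As a 7×9 matrix over Z this has rank 6, with invariant factors (1,1,1,1,1,1).

Now H_k = ker ∂_k / im ∂_{k+1}, so:

  H_0: rank C_0 − rank ∂_1 = 7 − 6 = 1, and the invariant factors of ∂_1 are all 1, so H_0 = Z.
  H_1: rank ker ∂_1 − rank ∂_2 = (9 − 6) − 0 = 3, and there is no ∂_2, so H_1 = Z^3.

(K is a triangulation of a wedge of 3 circles.)

H_0 ≅ Z,  H_1 ≅ Z^3.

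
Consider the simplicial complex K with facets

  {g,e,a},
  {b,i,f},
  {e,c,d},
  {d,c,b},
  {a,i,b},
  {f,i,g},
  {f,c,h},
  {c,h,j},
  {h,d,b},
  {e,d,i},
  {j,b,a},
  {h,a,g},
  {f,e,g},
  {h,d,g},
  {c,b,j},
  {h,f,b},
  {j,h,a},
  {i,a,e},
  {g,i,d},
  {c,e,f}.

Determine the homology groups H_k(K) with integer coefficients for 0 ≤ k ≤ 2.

H_0 = Z,  H_1 = Z ⊕ Z/2,  H_2 = 0.

Order the vertices as a < b < c < d < e < f < g < h < i < j. Listing each simplex with vertices in this order, K has dimension 2 with simplices:

  0-simplices (10): a, b, c, d, e, f, g, h, i, j
  1-simplices (30): ab, ae, ag, ah, ai, aj, bc, bd, bf, bh, bi, bj, cd, ce, cf, ch, cj, de, dg, dh, di, ef, eg, ei, fg, fh, fi, gh, gi, hj
  2-simplices (20): abi, abj, aeg, aei, agh, ahj, bcd, bcj, bdh, bfh, bfi, cde, cef, cfh, chj, dei, dgh, dgi, efg, fgi

so the chain groups are C_0 ≅ Z^10, C_1 ≅ Z^30, C_2 ≅ Z^20.

Boundary ∂_1: C_1 → C_0 maps an edge to its endpoints' difference, ∂[p,q] = q − p. For instance
  ∂bi = i − b.
The resulting 10×30 matrix has rank 9, and its Smith normal form has invariant factors (1,1,1,1,1,1,1,1,1).

The boundary map ∂_2: C_2 → C_1 sends each 2-simplex [p,q,r] to [q,r] − [p,r] + [p,q]. For instance
  ∂cef = ef − cf + ce,
  ∂bfh = fh − bh + bf.
As a 30×20 matrix over Z this has rank 20, with invariant factors (1,1,1,1,1,1,1,1,1,1,1,1,1,1,1,1,1,1,1,2).

Reading off H_k = ker ∂_k / im ∂_{k+1}:

  H_0: rank C_0 − rank ∂_1 = 10 − 9 = 1, and the invariant factors of ∂_1 are all 1, so H_0 ≅ Z.
  H_1: rank ker ∂_1 − rank ∂_2 = (30 − 9) − 20 = 1, and ∂_2 has invariant factor 2 > 1, so H_1 ≅ Z ⊕ Z/2.
  H_2: rank ker ∂_2 − rank ∂_3 = (20 − 20) − 0 = 0, and there is no ∂_3, so H_2 ≅ 0.

As a check, the Euler characteristic is 10 − 30 + 20 = 0, which agrees with 1 − 1 + 0 = 0.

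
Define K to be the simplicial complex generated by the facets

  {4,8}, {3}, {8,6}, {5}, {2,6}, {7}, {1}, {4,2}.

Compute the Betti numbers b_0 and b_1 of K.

Fix the vertex order 1 < 2 < 3 < 4 < 5 < 6 < 7 < 8 and write every simplex with vertices in increasing order. Then dim K = 1 and the simplices of K are:

  0-simplices (8): [1], [2], [3], [4], [5], [6], [7], [8]
  1-simplices (4): [2,4], [2,6], [4,8], [6,8]

Hence C_0 ≅ Z^8, C_1 ≅ Z^4.

∂_1: C_1 → C_0 is given by ∂[p,q] = [q] − [p].
The resulting 8×4 matrix has rank 3, and its Smith normal form has invariant factors (1,1,1).

Reading off H_k = ker ∂_k / im ∂_{k+1}:

  H_0: rank C_0 − rank ∂_1 = 8 − 3 = 5, and the invariant factors of ∂_1 are all 1, so H_0 ≅ Z^5.
  H_1: rank ker ∂_1 − rank ∂_2 = (4 − 3) − 0 = 1, and there is no ∂_2, so H_1 ≅ Z.

(K is a triangulation of the disjoint union of a set of 4 points and the circle S^1.)

Hence the Betti numbers are b_0 = 5, b_1 = 1.

b_0 = 5, b_1 = 1.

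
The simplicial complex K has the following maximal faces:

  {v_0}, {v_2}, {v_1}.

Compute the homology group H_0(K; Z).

H_0 ≅ Z^3.

We work with the vertex ordering v_0 < v_1 < v_2. The simplices of K, each written with vertices in increasing order, are:

  0-simplices (3): [v_0], [v_1], [v_2]

so the chain groups are C_0 ≅ Z^3.

Now H_k = ker ∂_k / im ∂_{k+1}, so:

  H_0: rank C_0 − rank ∂_1 = 3 − 0 = 3, and there is no ∂_1, so H_0 ≅ Z^3.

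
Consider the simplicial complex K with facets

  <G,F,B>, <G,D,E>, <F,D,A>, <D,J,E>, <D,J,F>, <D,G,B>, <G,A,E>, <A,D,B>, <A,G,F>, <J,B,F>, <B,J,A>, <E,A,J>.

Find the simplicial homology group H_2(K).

Fix the vertex order A < B < D < E < F < G < J and write every simplex with vertices in increasing order. Then dim K = 2 and the simplices of K are:

  0-simplices (7): A, B, D, E, F, G, J
  1-simplices (18): AB, AD, AE, AF, AG, AJ, BD, BF, BG, BJ, DE, DF, DG, DJ, EG, EJ, FG, FJ
  2-simplices (12): ABD, ABJ, ADF, AEG, AEJ, AFG, BDG, BFG, BFJ, DEG, DEJ, DFJ

Hence C_0 ≅ Z^7, C_1 ≅ Z^18, C_2 ≅ Z^12.

∂_1: C_1 → C_0 sends each edge [p,q] (with p < q) to q − p.
This gives a 7×18 integer matrix of rank 6; reducing to Smith normal form yields diagonal entries (1,1,1,1,1,1).

The boundary map ∂_2: C_2 → C_1 maps a triangle to the signed sum of its edges. For instance
  ∂AEJ = EJ − AJ + AE,
  ∂DEJ = EJ − DJ + DE.
This gives a 18×12 integer matrix of rank 12; reducing to Smith normal form yields diagonal entries (1,1,1,1,1,1,1,1,1,1,1,2).

Computing H_k = (kernel of ∂_k) / (image of ∂_{k+1}):

  H_2: rank ker ∂_2 − rank ∂_3 = (12 − 12) − 0 = 0, and there is no ∂_3, so H_2 ≅ 0.

H_2 = 0.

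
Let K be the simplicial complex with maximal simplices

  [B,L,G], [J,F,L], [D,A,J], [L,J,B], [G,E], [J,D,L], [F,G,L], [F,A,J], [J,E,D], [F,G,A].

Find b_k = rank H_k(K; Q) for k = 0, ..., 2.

b_0 = 1, b_1 = 1, b_2 = 0.

Take the total order A < B < D < E < F < G < J < L on the vertex set. Then K (dimension 2) consists of the simplices:

  0-simplices (8): A, B, D, E, F, G, J, L
  1-simplices (17): AD, AF, AG, AJ, BG, BJ, BL, DE, DJ, DL, EG, EJ, FG, FJ, FL, GL, JL
  2-simplices (9): ADJ, AFG, AFJ, BGL, BJL, DEJ, DJL, FGL, FJL

Hence C_0 ≅ Z^8, C_1 ≅ Z^17, C_2 ≅ Z^9.

Boundary ∂_1: C_1 → C_0 maps an edge to its endpoints' difference, ∂[p,q] = q − p. For instance
  ∂DL = L − D.
The 8×17 boundary matrix has rank 7 and Smith normal form diag(1,1,1,1,1,1,1).

∂_2: C_2 → C_1 sends each 2-simplex [p,q,r] to [q,r] − [p,r] + [p,q]. For instance
  ∂ADJ = DJ − AJ + AD,
  ∂BGL = GL − BL + BG.
The 17×9 boundary matrix has rank 9 and Smith normal form diag(1,1,1,1,1,1,1,1,1).

Reading off H_k = ker ∂_k / im ∂_{k+1}:

  H_0: rank C_0 − rank ∂_1 = 8 − 7 = 1, and the invariant factors of ∂_1 are all 1, so H_0 = Z.
  H_1: rank ker ∂_1 − rank ∂_2 = (17 − 7) − 9 = 1, and the invariant factors of ∂_2 are all 1, so H_1 = Z.
  H_2: rank ker ∂_2 − rank ∂_3 = (9 − 9) − 0 = 0, and there is no ∂_3, so H_2 = 0.

As a check, the Euler characteristic is 8 − 17 + 9 = 0, which agrees with 1 − 1 + 0 = 0.

Hence the Betti numbers are b_0 = 1, b_1 = 1, b_2 = 0.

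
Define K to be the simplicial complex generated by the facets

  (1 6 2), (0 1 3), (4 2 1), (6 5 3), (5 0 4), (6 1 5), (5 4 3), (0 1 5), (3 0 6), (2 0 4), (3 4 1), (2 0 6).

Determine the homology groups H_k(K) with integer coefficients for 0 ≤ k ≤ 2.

H_0 ≅ Z,  H_1 ≅ Z/2,  H_2 = 0.

K has 7 vertices, 18 edges, 12 triangles.
rank ∂_0 = 0, rank ∂_1 = 6 ⇒ b_0 = 7 − 0 − 6 = 1; all invariant factors of ∂_1 are 1 so no torsion. So H_0 = Z.
rank ∂_1 = 6, rank ∂_2 = 12 ⇒ b_1 = 18 − 6 − 12 = 0; ∂_2 has invariant factor(s) [2] giving torsion. So H_1 = Z/2.
rank ∂_2 = 12, rank ∂_3 = 0 ⇒ b_2 = 12 − 12 − 0 = 0. So H_2 = 0.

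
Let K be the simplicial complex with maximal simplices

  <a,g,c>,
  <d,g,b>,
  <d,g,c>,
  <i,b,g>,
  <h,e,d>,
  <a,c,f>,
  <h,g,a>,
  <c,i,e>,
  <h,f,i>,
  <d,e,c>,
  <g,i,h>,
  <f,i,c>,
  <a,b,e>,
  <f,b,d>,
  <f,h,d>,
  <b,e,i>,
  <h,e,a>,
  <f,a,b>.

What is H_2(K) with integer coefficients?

H_2 ≅ Z.

Fix the vertex order a < b < c < d < e < f < g < h < i and write every simplex with vertices in increasing order. Then dim K = 2 and the simplices of K are:

  0-simplices (9): a, b, c, d, e, f, g, h, i
  1-simplices (27): ab, ac, ae, af, ag, ah, bd, be, bf, bg, bi, cd, ce, cf, cg, ci, de, df, dg, dh, eh, ei, fh, fi, gh, gi, hi
  2-simplices (18): abe, abf, acf, acg, aeh, agh, bdf, bdg, bei, bgi, cde, cdg, cei, cfi, deh, dfh, fhi, ghi

giving chain groups C_0 ≅ Z^9, C_1 ≅ Z^27, C_2 ≅ Z^18.

∂_1: C_1 → C_0 sends each edge [p,q] (with p < q) to q − p. For instance
  ∂fh = h − f.
The resulting 9×27 matrix has rank 8, and its Smith normal form has invariant factors (1,1,1,1,1,1,1,1).

∂_2: C_2 → C_1 sends each 2-simplex [p,q,r] to [q,r] − [p,r] + [p,q]. For instance
  ∂abe = be − ae + ab,
  ∂cfi = fi − ci + cf.
The 27×18 boundary matrix has rank 17 and Smith normal form diag(1,1,1,1,1,1,1,1,1,1,1,1,1,1,1,1,1).

From H_k ≅ ker(∂_k) / im(∂_{k+1}) we obtain:

  H_2: rank ker ∂_2 − rank ∂_3 = (18 − 17) − 0 = 1, and there is no ∂_3, so H_2 ≅ Z.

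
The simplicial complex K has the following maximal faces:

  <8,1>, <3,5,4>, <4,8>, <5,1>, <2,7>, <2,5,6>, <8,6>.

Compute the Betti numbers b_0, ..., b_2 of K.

Order the vertices as 1 < 2 < 3 < 4 < 5 < 6 < 7 < 8. Listing each simplex with vertices in this order, K has dimension 2 with simplices:

  0-simplices (8): [1], [2], [3], [4], [5], [6], [7], [8]
  1-simplices (11): [1,5], [1,8], [2,5], [2,6], [2,7], [3,4], [3,5], [4,5], [4,8], [5,6], [6,8]
  2-simplices (2): [2,5,6], [3,4,5]

Hence C_0 ≅ Z^8, C_1 ≅ Z^11, C_2 ≅ Z^2.

Boundary ∂_1: C_1 → C_0 maps an edge to its endpoints' difference, ∂[p,q] = q − p.
The resulting 8×11 matrix has rank 7, and its Smith normal form has invariant factors (1,1,1,1,1,1,1).

The boundary map ∂_2: C_2 → C_1 sends each 2-simplex [p,q,r] to [q,r] − [p,r] + [p,q]. For instance
  ∂[2,5,6] = [5,6] − [2,6] + [2,5],
  ∂[3,4,5] = [4,5] − [3,5] + [3,4].
The resulting 11×2 matrix has rank 2, and its Smith normal form has invariant factors (1,1).

Now H_k = ker ∂_k / im ∂_{k+1}, so:

  H_0: rank C_0 − rank ∂_1 = 8 − 7 = 1, and the invariant factors of ∂_1 are all 1, so H_0 ≅ Z.
  H_1: rank ker ∂_1 − rank ∂_2 = (11 − 7) − 2 = 2, and the invariant factors of ∂_2 are all 1, so H_1 ≅ Z^2.
  H_2: rank ker ∂_2 − rank ∂_3 = (2 − 2) − 0 = 0, and there is no ∂_3, so H_2 ≅ 0.

As a check, the Euler characteristic is 8 − 11 + 2 = -1, which agrees with 1 − 2 + 0 = -1.

Hence the Betti numbers are b_0 = 1, b_1 = 2, b_2 = 0.

b_0 = 1, b_1 = 2, b_2 = 0.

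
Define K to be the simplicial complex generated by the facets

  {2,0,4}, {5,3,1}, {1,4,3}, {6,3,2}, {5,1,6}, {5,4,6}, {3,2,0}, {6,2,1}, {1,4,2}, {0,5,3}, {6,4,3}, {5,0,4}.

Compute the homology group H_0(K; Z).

H_0 ≅ Z.

We work with the vertex ordering 0 < 1 < 2 < 3 < 4 < 5 < 6. The simplices of K, each written with vertices in increasing order, are:

  0-simplices (7): [0], [1], [2], [3], [4], [5], [6]
  1-simplices (18): [0,2], [0,3], [0,4], [0,5], [1,2], [1,3], [1,4], [1,5], [1,6], [2,3], [2,4], [2,6], [3,4], [3,5], [3,6], [4,5], [4,6], [5,6]
  2-simplices (12): [0,2,3], [0,2,4], [0,3,5], [0,4,5], [1,2,4], [1,2,6], [1,3,4], [1,3,5], [1,5,6], [2,3,6], [3,4,6], [4,5,6]

so the chain groups are C_0 ≅ Z^7, C_1 ≅ Z^18, C_2 ≅ Z^12.

The boundary map ∂_1: C_1 → C_0 is given by ∂[p,q] = [q] − [p]. For instance
  ∂[0,5] = [5] − [0].
The resulting 7×18 matrix has rank 6, and its Smith normal form has invariant factors (1,1,1,1,1,1).

Boundary ∂_2: C_2 → C_1 sends each 2-simplex [p,q,r] to [q,r] − [p,r] + [p,q]. For instance
  ∂[0,3,5] = [3,5] − [0,5] + [0,3],
  ∂[0,4,5] = [4,5] − [0,5] + [0,4].
The 18×12 boundary matrix has rank 12 and Smith normal form diag(1,1,1,1,1,1,1,1,1,1,1,2).

Reading off H_k = ker ∂_k / im ∂_{k+1}:

  H_0: rank C_0 − rank ∂_1 = 7 − 6 = 1, and the invariant factors of ∂_1 are all 1, so H_0 ≅ Z.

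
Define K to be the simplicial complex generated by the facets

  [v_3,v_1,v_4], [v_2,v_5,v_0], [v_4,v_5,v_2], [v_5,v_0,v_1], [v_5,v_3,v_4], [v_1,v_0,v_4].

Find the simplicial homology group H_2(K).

H_2 ≅ 0.

Order the vertices as v_0 < v_1 < v_2 < v_3 < v_4 < v_5. Listing each simplex with vertices in this order, K has dimension 2 with simplices:

  0-simplices (6): [v_0], [v_1], [v_2], [v_3], [v_4], [v_5]
  1-simplices (12): [v_0,v_1], [v_0,v_2], [v_0,v_4], [v_0,v_5], [v_1,v_3], [v_1,v_4], [v_1,v_5], [v_2,v_4], [v_2,v_5], [v_3,v_4], [v_3,v_5], [v_4,v_5]
  2-simplices (6): [v_0,v_1,v_4], [v_0,v_1,v_5], [v_0,v_2,v_5], [v_1,v_3,v_4], [v_2,v_4,v_5], [v_3,v_4,v_5]

so the chain groups are C_0 ≅ Z^6, C_1 ≅ Z^12, C_2 ≅ Z^6.

Boundary ∂_1: C_1 → C_0 maps an edge to its endpoints' difference, ∂[p,q] = q − p. For instance
  ∂[v_1,v_5] = [v_5] − [v_1].
The resulting 6×12 matrix has rank 5, and its Smith normal form has invariant factors (1,1,1,1,1).

∂_2: C_2 → C_1 acts by ∂[p,q,r] = [q,r] − [p,r] + [p,q]. For instance
  ∂[v_0,v_2,v_5] = [v_2,v_5] − [v_0,v_5] + [v_0,v_2],
  ∂[v_3,v_4,v_5] = [v_4,v_5] − [v_3,v_5] + [v_3,v_4].
As a 12×6 matrix over Z this has rank 6, with invariant factors (1,1,1,1,1,1).

From H_k ≅ ker(∂_k) / im(∂_{k+1}) we obtain:

  H_2: rank ker ∂_2 − rank ∂_3 = (6 − 6) − 0 = 0, and there is no ∂_3, so H_2 = 0.

(K is a triangulation of the cylinder S^1 x I.)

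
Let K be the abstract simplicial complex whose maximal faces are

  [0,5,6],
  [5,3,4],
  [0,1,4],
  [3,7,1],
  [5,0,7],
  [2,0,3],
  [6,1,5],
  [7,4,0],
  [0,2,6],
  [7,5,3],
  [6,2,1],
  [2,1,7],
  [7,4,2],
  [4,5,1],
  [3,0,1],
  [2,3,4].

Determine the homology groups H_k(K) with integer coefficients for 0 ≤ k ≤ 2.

H_0 = Z,  H_1 = Z^2,  H_2 = Z.

Fix the vertex order 0 < 1 < 2 < 3 < 4 < 5 < 6 < 7 and write every simplex with vertices in increasing order. Then dim K = 2 and the simplices of K are:

  0-simplices (8): [0], [1], [2], [3], [4], [5], [6], [7]
  1-simplices (24): (24 of them)
  2-simplices (16): [0,1,3], [0,1,4], [0,2,3], [0,2,6], [0,4,7], [0,5,6], [0,5,7], [1,2,6], [1,2,7], [1,3,7], [1,4,5], [1,5,6], [2,3,4], [2,4,7], [3,4,5], [3,5,7]

Hence C_0 ≅ Z^8, C_1 ≅ Z^24, C_2 ≅ Z^16.

The boundary map ∂_1: C_1 → C_0 sends each edge [p,q] (with p < q) to q − p.
The resulting 8×24 matrix has rank 7, and its Smith normal form has invariant factors (1,1,1,1,1,1,1).

∂_2: C_2 → C_1 maps a triangle to the signed sum of its edges. For instance
  ∂[1,3,7] = [3,7] − [1,7] + [1,3],
  ∂[1,4,5] = [4,5] − [1,5] + [1,4].
The 24×16 boundary matrix has rank 15 and Smith normal form diag(1,1,1,1,1,1,1,1,1,1,1,1,1,1,1).

Now H_k = ker ∂_k / im ∂_{k+1}, so:

  H_0: rank C_0 − rank ∂_1 = 8 − 7 = 1, and the invariant factors of ∂_1 are all 1, so H_0 = Z.
  H_1: rank ker ∂_1 − rank ∂_2 = (24 − 7) − 15 = 2, and the invariant factors of ∂_2 are all 1, so H_1 = Z^2.
  H_2: rank ker ∂_2 − rank ∂_3 = (16 − 15) − 0 = 1, and there is no ∂_3, so H_2 = Z.

As a check, the Euler characteristic is 8 − 24 + 16 = 0, which agrees with 1 − 2 + 1 = 0.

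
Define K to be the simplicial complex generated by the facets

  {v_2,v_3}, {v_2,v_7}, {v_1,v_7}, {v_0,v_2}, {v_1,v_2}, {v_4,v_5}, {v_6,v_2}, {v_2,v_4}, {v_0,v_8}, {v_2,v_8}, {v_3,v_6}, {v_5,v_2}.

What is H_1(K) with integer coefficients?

H_1 ≅ Z^4.

We work with the vertex ordering v_0 < v_1 < v_2 < v_3 < v_4 < v_5 < v_6 < v_7 < v_8. The simplices of K, each written with vertices in increasing order, are:

  0-simplices (9): [v_0], [v_1], [v_2], [v_3], [v_4], [v_5], [v_6], [v_7], [v_8]
  1-simplices (12): [v_0,v_2], [v_0,v_8], [v_1,v_2], [v_1,v_7], [v_2,v_3], [v_2,v_4], [v_2,v_5], [v_2,v_6], [v_2,v_7], [v_2,v_8], [v_3,v_6], [v_4,v_5]

so the chain groups are C_0 ≅ Z^9, C_1 ≅ Z^12.

Boundary ∂_1: C_1 → C_0 is given by ∂[p,q] = [q] − [p]. For instance
  ∂[v_1,v_2] = [v_2] − [v_1].
As a 9×12 matrix over Z this has rank 8, with invariant factors (1,1,1,1,1,1,1,1).

Now H_k = ker ∂_k / im ∂_{k+1}, so:

  H_1: rank ker ∂_1 − rank ∂_2 = (12 − 8) − 0 = 4, and there is no ∂_2, so H_1 = Z^4.

(K is a triangulation of a wedge of 4 circles.)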